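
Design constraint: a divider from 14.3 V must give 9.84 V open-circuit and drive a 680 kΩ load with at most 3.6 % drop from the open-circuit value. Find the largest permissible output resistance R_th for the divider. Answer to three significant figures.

Loading drop = R_th/(R_th + R_L) ≤ 0.0360, so R_th ≤ R_L · ε/(1−ε) = 680 kΩ × 0.0360/0.9640 = 25.4 kΩ.

R_th ≤ 25.4 kΩ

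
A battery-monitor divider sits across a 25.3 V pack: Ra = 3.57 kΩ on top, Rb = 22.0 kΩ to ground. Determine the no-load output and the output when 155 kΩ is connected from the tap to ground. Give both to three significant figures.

Open-circuit: V = 25.3 × 22.0/(3.57 + 22.0) = 21.8 V.
With the load, Rb becomes Rb‖R_L = 19.27 kΩ, so V = 25.3 × 19.27/22.84 = 21.3 V.

Unloaded: 21.8 V; loaded: 21.3 V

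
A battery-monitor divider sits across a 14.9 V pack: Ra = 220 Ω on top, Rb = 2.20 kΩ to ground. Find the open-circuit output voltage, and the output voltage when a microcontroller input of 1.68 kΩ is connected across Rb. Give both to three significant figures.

Unloaded: 13.5 V; loaded: 12.1 V

Open-circuit: V = 14.9 × 2200/(220 + 2200) = 13.5 V.
With the load, Rb becomes Rb‖R_L = 952.6 Ω, so V = 14.9 × 952.6/1173 = 12.1 V.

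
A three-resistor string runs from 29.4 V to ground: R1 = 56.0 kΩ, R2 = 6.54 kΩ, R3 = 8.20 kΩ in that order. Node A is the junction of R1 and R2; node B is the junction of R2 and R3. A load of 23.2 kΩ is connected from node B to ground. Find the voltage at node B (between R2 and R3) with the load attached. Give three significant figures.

At node B, R3 is in parallel with the load: R3‖R_L = 6.059 kΩ.
Below node A the resistance is R2 + (R3‖R_L) = 12.60 kΩ, so V_A = 29.4 × 12.60/68.60 = 5.400 V.
Then V_B = V_A × (R3‖R_L)/(R2 + R3‖R_L) = 5.400 × 6.059/12.60 = 2.60 V.

V ≈ 2.60 V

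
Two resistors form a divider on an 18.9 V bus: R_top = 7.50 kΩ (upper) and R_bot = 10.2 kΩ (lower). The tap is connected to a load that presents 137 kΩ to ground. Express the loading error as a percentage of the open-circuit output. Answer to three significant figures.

3.06 %

The divider's output (Thévenin) resistance is R_top‖R_bot = 4.322 kΩ.
Fractional drop under load = R_th/(R_th + R_L) = 4.322 / (4.322 + 137) = 0.03058.
So the output falls by 3.06 %.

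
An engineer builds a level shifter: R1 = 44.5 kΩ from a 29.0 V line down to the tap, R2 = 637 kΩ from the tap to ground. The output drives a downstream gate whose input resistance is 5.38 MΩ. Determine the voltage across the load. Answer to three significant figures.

The load sits in parallel with R2: R2‖R_L = (637 × 5380) / (637 + 5380) = 569.6 kΩ.
V_out = 29.0 × 569.6 / (44.5 + 569.6) = 29.0 × 569.6/614.1 = 26.9 V.
(Unloaded it would have been 27.1 V.)

V_out ≈ 26.9 V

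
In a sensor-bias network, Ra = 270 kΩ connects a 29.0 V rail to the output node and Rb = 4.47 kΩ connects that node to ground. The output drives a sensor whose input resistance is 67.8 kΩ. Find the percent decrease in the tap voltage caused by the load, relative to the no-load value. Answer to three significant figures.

6.09 %

The divider's output (Thévenin) resistance is Ra‖Rb = 4.397 kΩ.
Fractional drop under load = R_th/(R_th + R_L) = 4.397 / (4.397 + 67.8) = 0.06091.
So the output falls by 6.09 %.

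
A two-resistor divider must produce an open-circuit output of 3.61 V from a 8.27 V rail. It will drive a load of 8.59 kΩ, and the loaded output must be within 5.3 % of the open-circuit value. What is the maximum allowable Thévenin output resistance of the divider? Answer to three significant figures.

R_th ≤ 481 Ω

Loading drop = R_th/(R_th + R_L) ≤ 0.0530, so R_th ≤ R_L · ε/(1−ε) = 8.59 kΩ × 0.0530/0.9470 = 481 Ω.
(Any R1, R2 with R2/(R1+R2) = 0.437 and R1‖R2 ≤ 481 Ω will meet the spec.)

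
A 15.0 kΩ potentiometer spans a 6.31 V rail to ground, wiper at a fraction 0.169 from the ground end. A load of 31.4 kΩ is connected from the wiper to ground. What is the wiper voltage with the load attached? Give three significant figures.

V ≈ 0.999 V

The wiper splits the pot into (1−α)R = 12.46 kΩ above and αR = 2.535 kΩ below.
Lower section ‖ load = 2.346 kΩ.
V_wiper = 6.31 × 2.346/(12.46 + 2.346) = 0.999 V.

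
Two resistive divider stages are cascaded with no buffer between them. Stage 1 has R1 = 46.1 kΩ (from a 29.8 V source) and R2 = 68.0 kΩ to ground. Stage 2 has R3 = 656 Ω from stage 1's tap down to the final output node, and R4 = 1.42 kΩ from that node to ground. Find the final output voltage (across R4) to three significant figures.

V_out ≈ 0.853 V

Stage 2 presents R3+R4 = 2076 Ω as a load on stage 1's tap.
Stage 1's lower leg becomes R2‖(R3+R4) = 2014 Ω, so V_mid = 29.8 × 2014/48110 = 1.248 V.
Stage 2 is itself unloaded: V_out = V_mid × R4/(R3+R4) = 1.248 × 1420/2076 = 0.853 V.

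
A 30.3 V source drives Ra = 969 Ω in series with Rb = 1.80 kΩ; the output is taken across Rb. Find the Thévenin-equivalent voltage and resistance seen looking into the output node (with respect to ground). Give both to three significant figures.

V_th = 19.7 V, R_th = 630 Ω

V_th is the open-circuit tap voltage: 30.3 × 1800/(969 + 1800) = 19.7 V.
With the supply zeroed, Ra and Rb appear in parallel from the tap: R_th = Ra‖Rb = (969 × 1800)/2769 = 630 Ω.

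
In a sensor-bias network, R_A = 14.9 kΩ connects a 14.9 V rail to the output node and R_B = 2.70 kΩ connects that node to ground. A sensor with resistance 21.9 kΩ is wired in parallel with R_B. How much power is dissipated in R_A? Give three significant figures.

P ≈ 11.0 mW

Total resistance from the source is R_A + (R_B‖R_L) = 17.30 kΩ, so I = 14.9/17.30 kΩ = 0.8611 mA.
P = I²·R_A = (0.8611 mA)² × 14.9 kΩ = 11.0 mW.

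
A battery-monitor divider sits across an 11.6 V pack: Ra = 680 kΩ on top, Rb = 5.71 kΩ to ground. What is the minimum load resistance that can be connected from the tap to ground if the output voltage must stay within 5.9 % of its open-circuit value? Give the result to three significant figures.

R_L(min) ≈ 90.3 kΩ

Output resistance R_th = Ra‖Rb = (680 × 5.71)/685.7 = 5.662 kΩ.
The fractional drop is R_th/(R_th + R_L); requiring this ≤ 0.0590 gives R_L ≥ R_th(1/0.0590 − 1) = 5.662 × 15.95 = 90.3 kΩ.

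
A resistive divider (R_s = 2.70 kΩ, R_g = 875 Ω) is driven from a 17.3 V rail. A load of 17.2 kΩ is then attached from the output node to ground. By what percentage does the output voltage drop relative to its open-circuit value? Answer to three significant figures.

3.70 %

The divider's output (Thévenin) resistance is R_s‖R_g = 660.8 Ω.
Fractional drop under load = R_th/(R_th + R_L) = 660.8 / (660.8 + 17200) = 0.03700.
So the output falls by 3.70 %.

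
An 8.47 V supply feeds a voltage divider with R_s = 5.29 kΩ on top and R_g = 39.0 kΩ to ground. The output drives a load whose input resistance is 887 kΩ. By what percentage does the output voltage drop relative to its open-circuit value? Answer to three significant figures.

The divider's output (Thévenin) resistance is R_s‖R_g = 4.658 kΩ.
Fractional drop under load = R_th/(R_th + R_L) = 4.658 / (4.658 + 887) = 0.005224.
So the output falls by 0.522 %.

0.522 %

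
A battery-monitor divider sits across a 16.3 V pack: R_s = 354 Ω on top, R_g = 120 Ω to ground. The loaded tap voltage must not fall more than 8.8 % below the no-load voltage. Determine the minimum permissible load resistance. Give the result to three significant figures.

R_L(min) ≈ 929 Ω

Output resistance R_th = R_s‖R_g = (354 × 120)/474.0 = 89.62 Ω.
The fractional drop is R_th/(R_th + R_L); requiring this ≤ 0.0880 gives R_L ≥ R_th(1/0.0880 − 1) = 89.62 × 10.36 = 929 Ω.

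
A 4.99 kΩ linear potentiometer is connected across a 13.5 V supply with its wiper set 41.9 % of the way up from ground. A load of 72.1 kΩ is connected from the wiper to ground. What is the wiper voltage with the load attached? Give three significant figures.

V ≈ 5.56 V

The wiper splits the pot into (1−α)R = 2.899 kΩ above and αR = 2.091 kΩ below.
Lower section ‖ load = 2.032 kΩ.
V_wiper = 13.5 × 2.032/(2.899 + 2.032) = 5.56 V.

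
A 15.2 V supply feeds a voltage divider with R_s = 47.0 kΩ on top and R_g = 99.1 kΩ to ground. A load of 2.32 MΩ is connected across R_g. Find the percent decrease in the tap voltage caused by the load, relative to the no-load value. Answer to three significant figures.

The divider's output (Thévenin) resistance is R_s‖R_g = 31.88 kΩ.
Fractional drop under load = R_th/(R_th + R_L) = 31.88 / (31.88 + 2320) = 0.01356.
So the output falls by 1.36 %.

1.36 %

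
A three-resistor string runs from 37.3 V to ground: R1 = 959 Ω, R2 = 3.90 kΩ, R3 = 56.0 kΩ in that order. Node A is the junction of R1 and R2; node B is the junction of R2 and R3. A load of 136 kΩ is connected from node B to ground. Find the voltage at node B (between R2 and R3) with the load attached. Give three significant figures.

At node B, R3 is in parallel with the load: R3‖R_L = 39670 Ω.
Below node A the resistance is R2 + (R3‖R_L) = 43570 Ω, so V_A = 37.3 × 43570/44530 = 36.50 V.
Then V_B = V_A × (R3‖R_L)/(R2 + R3‖R_L) = 36.50 × 39670/43570 = 33.2 V.

V ≈ 33.2 V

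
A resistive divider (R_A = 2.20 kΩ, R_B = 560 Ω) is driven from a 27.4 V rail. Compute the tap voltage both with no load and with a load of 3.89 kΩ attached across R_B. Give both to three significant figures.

Unloaded: 5.56 V; loaded: 4.99 V

Open-circuit: V = 27.4 × 560/(2200 + 560) = 5.56 V.
With the load, R_B becomes R_B‖R_L = 489.5 Ω, so V = 27.4 × 489.5/2690 = 4.99 V.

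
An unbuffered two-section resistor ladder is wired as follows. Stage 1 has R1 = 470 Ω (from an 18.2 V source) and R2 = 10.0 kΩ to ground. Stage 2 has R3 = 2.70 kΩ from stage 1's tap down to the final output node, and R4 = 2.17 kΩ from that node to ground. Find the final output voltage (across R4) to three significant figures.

V_out ≈ 7.09 V

Stage 2 presents R3+R4 = 4870 Ω as a load on stage 1's tap.
Stage 1's lower leg becomes R2‖(R3+R4) = 3275 Ω, so V_mid = 18.2 × 3275/3745 = 15.92 V.
Stage 2 is itself unloaded: V_out = V_mid × R4/(R3+R4) = 15.92 × 2170/4870 = 7.09 V.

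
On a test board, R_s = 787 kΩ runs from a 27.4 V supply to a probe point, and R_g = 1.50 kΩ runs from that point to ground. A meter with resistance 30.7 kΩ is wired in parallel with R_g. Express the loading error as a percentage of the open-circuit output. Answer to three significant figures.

The divider's output (Thévenin) resistance is R_s‖R_g = 1.497 kΩ.
Fractional drop under load = R_th/(R_th + R_L) = 1.497 / (1.497 + 30.7) = 0.04650.
So the output falls by 4.65 %.

4.65 %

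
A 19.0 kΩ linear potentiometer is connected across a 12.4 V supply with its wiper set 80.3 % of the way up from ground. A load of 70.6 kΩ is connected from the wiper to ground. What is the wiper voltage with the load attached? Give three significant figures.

The wiper splits the pot into (1−α)R = 3.743 kΩ above and αR = 15.26 kΩ below.
Lower section ‖ load = 12.55 kΩ.
V_wiper = 12.4 × 12.55/(3.743 + 12.55) = 9.55 V.

V ≈ 9.55 V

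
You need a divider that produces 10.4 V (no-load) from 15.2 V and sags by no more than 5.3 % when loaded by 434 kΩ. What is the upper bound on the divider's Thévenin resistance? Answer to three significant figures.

Loading drop = R_th/(R_th + R_L) ≤ 0.0530, so R_th ≤ R_L · ε/(1−ε) = 434 kΩ × 0.0530/0.9470 = 24.3 kΩ.

R_th ≤ 24.3 kΩ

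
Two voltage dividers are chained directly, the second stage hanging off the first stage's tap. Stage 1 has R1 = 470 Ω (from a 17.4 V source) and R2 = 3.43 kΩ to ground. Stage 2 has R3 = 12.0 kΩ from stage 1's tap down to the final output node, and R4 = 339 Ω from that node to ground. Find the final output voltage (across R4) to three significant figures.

V_out ≈ 0.407 V

Stage 2 presents R3+R4 = 12340 Ω as a load on stage 1's tap.
Stage 1's lower leg becomes R2‖(R3+R4) = 2684 Ω, so V_mid = 17.4 × 2684/3154 = 14.81 V.
Stage 2 is itself unloaded: V_out = V_mid × R4/(R3+R4) = 14.81 × 339/12340 = 0.407 V.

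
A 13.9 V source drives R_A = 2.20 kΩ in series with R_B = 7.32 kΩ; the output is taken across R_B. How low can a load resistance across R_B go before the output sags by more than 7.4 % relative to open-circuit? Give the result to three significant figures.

R_L(min) ≈ 21.2 kΩ

Output resistance R_th = R_A‖R_B = (2.20 × 7.32)/9.520 = 1.692 kΩ.
The fractional drop is R_th/(R_th + R_L); requiring this ≤ 0.0740 gives R_L ≥ R_th(1/0.0740 − 1) = 1.692 × 12.51 = 21.2 kΩ.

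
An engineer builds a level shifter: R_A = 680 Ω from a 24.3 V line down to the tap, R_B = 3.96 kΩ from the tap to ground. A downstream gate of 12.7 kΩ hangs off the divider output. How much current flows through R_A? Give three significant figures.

I ≈ 6.57 mA

R_B‖R_L = 3019 Ω, so the source sees R_A + R_B‖R_L = 3699 Ω.
I = 24.3 V / 3699 Ω = 6.57 mA.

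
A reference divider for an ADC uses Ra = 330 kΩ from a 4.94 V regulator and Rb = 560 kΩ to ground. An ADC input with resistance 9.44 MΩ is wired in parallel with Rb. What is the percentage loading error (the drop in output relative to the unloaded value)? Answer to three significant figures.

2.15 %

The divider's output (Thévenin) resistance is Ra‖Rb = 207.6 kΩ.
Fractional drop under load = R_th/(R_th + R_L) = 207.6 / (207.6 + 9440) = 0.02152.
So the output falls by 2.15 %.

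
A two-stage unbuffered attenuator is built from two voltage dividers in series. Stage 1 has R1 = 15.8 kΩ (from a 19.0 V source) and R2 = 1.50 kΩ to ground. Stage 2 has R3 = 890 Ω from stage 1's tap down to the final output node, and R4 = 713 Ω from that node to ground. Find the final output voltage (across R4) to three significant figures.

V_out ≈ 0.395 V

Stage 2 presents R3+R4 = 1603 Ω as a load on stage 1's tap.
Stage 1's lower leg becomes R2‖(R3+R4) = 774.9 Ω, so V_mid = 19.0 × 774.9/16570 = 0.8883 V.
Stage 2 is itself unloaded: V_out = V_mid × R4/(R3+R4) = 0.8883 × 713/1603 = 0.395 V.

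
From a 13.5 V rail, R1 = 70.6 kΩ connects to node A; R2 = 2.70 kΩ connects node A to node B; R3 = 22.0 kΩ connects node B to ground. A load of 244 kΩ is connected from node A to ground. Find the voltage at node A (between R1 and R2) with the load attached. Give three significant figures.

Below node A the series string R2+R3 = 24.70 kΩ sits in parallel with the 244 kΩ load: 22.43 kΩ.
V_A = 13.5 × 22.43/(70.6 + 22.43) = 3.25 V.

V ≈ 3.25 V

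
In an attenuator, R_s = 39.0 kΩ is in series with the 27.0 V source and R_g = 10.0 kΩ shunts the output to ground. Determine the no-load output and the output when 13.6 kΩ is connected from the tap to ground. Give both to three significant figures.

Open-circuit: V = 27.0 × 10.0/(39.0 + 10.0) = 5.51 V.
With the load, R_g becomes R_g‖R_L = 5.763 kΩ, so V = 27.0 × 5.763/44.76 = 3.48 V.

Unloaded: 5.51 V; loaded: 3.48 V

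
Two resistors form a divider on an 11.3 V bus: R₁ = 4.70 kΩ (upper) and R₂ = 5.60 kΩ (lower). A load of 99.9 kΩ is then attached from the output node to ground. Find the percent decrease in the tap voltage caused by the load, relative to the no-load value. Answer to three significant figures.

The divider's output (Thévenin) resistance is R₁‖R₂ = 2.555 kΩ.
Fractional drop under load = R_th/(R_th + R_L) = 2.555 / (2.555 + 99.9) = 0.02494.
So the output falls by 2.49 %.

2.49 %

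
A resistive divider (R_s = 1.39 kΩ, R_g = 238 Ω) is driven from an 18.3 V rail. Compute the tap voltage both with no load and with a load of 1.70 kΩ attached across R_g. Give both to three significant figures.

Open-circuit: V = 18.3 × 238/(1390 + 238) = 2.68 V.
With the load, R_g becomes R_g‖R_L = 208.8 Ω, so V = 18.3 × 208.8/1599 = 2.39 V.

Unloaded: 2.68 V; loaded: 2.39 V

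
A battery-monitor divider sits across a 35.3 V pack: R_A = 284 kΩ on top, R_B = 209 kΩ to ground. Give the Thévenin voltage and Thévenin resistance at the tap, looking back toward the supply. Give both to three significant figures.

V_th = 15.0 V, R_th = 120 kΩ

V_th is the open-circuit tap voltage: 35.3 × 209/(284 + 209) = 15.0 V.
With the supply zeroed, R_A and R_B appear in parallel from the tap: R_th = R_A‖R_B = (284 × 209)/493.0 = 120 kΩ.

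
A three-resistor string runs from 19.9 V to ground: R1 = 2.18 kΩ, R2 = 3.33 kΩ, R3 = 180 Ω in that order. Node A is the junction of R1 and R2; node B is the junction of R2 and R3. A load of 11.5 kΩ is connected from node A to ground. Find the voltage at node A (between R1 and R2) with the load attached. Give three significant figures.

V ≈ 11.0 V

Below node A the series string R2+R3 = 3510 Ω sits in parallel with the 11500 Ω load: 2689 Ω.
V_A = 19.9 × 2689/(2180 + 2689) = 11.0 V.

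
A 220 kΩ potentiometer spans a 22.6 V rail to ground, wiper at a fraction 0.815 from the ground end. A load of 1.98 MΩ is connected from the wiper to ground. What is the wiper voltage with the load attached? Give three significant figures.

V ≈ 18.1 V

The wiper splits the pot into (1−α)R = 40.70 kΩ above and αR = 179.3 kΩ below.
Lower section ‖ load = 164.4 kΩ.
V_wiper = 22.6 × 164.4/(40.70 + 164.4) = 18.1 V.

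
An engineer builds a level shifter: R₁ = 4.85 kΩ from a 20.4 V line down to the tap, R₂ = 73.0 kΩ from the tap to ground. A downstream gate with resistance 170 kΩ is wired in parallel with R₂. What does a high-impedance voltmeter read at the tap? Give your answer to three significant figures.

V_out ≈ 18.6 V

The load sits in parallel with R₂: R₂‖R_L = (73.0 × 170) / (73.0 + 170) = 51.07 kΩ.
V_out = 20.4 × 51.07 / (4.85 + 51.07) = 20.4 × 51.07/55.92 = 18.6 V.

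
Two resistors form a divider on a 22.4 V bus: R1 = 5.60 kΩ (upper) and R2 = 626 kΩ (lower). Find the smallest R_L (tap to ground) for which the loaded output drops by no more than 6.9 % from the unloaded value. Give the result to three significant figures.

R_L(min) ≈ 74.9 kΩ

Output resistance R_th = R1‖R2 = (5.60 × 626)/631.6 = 5.550 kΩ.
The fractional drop is R_th/(R_th + R_L); requiring this ≤ 0.0690 gives R_L ≥ R_th(1/0.0690 − 1) = 5.550 × 13.49 = 74.9 kΩ.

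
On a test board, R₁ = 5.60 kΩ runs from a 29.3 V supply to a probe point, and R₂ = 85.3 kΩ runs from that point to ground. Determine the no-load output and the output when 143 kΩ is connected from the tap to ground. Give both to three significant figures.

Unloaded: 27.5 V; loaded: 26.5 V

Open-circuit: V = 29.3 × 85.3/(5.60 + 85.3) = 27.5 V.
With the load, R₂ becomes R₂‖R_L = 53.43 kΩ, so V = 29.3 × 53.43/59.03 = 26.5 V.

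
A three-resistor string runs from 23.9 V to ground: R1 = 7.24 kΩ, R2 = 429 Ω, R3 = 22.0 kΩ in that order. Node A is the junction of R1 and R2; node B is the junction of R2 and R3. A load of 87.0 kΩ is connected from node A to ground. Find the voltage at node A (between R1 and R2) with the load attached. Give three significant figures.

Below node A the series string R2+R3 = 22430 Ω sits in parallel with the 87000 Ω load: 17830 Ω.
V_A = 23.9 × 17830/(7240 + 17830) = 17.0 V.

V ≈ 17.0 V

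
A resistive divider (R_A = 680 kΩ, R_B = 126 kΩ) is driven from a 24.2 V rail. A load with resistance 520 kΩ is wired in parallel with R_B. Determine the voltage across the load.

The load sits in parallel with R_B: R_B‖R_L = (126 × 520) / (126 + 520) = 101.4 kΩ.
V_out = 24.2 × 101.4 / (680 + 101.4) = 24.2 × 101.4/781.4 = 3.14 V.

V_out ≈ 3.14 V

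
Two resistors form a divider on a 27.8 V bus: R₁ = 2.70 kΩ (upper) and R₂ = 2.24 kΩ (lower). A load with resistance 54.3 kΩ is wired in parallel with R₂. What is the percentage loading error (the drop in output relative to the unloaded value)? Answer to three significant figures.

2.20 %

The divider's output (Thévenin) resistance is R₁‖R₂ = 1.224 kΩ.
Fractional drop under load = R_th/(R_th + R_L) = 1.224 / (1.224 + 54.3) = 0.02205.
So the output falls by 2.20 %.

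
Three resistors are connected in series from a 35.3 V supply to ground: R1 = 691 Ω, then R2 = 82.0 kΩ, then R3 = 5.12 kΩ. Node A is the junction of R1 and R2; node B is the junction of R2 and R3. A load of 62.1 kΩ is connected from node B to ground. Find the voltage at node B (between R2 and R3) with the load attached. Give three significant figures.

At node B, R3 is in parallel with the load: R3‖R_L = 4730 Ω.
Below node A the resistance is R2 + (R3‖R_L) = 86730 Ω, so V_A = 35.3 × 86730/87420 = 35.02 V.
Then V_B = V_A × (R3‖R_L)/(R2 + R3‖R_L) = 35.02 × 4730/86730 = 1.91 V.

V ≈ 1.91 V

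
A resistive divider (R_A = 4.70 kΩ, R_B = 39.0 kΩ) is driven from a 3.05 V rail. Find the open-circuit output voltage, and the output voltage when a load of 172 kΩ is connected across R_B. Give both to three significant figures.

Open-circuit: V = 3.05 × 39.0/(4.70 + 39.0) = 2.72 V.
With the load, R_B becomes R_B‖R_L = 31.79 kΩ, so V = 3.05 × 31.79/36.49 = 2.66 V.

Unloaded: 2.72 V; loaded: 2.66 V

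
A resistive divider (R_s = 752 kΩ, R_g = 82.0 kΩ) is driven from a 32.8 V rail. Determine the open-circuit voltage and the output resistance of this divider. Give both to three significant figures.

V_th = 3.22 V, R_th = 73.9 kΩ

V_th is the open-circuit tap voltage: 32.8 × 82.0/(752 + 82.0) = 3.22 V.
With the supply zeroed, R_s and R_g appear in parallel from the tap: R_th = R_s‖R_g = (752 × 82.0)/834.0 = 73.9 kΩ.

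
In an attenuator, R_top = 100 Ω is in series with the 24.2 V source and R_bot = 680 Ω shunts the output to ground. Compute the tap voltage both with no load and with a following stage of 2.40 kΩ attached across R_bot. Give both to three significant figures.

Open-circuit: V = 24.2 × 680/(100 + 680) = 21.1 V.
With the load, R_bot becomes R_bot‖R_L = 529.9 Ω, so V = 24.2 × 529.9/629.9 = 20.4 V.

Unloaded: 21.1 V; loaded: 20.4 V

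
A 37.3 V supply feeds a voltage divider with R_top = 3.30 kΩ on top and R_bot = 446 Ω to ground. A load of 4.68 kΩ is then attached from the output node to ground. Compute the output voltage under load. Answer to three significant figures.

The load sits in parallel with R_bot: R_bot‖R_L = (446 × 4680) / (446 + 4680) = 407.2 Ω.
V_out = 37.3 × 407.2 / (3300 + 407.2) = 37.3 × 407.2/3707 = 4.10 V.

V_out ≈ 4.10 V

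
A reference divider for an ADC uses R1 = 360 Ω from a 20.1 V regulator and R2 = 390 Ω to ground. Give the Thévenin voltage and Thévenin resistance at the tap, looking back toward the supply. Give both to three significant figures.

V_th = 10.5 V, R_th = 187 Ω

V_th is the open-circuit tap voltage: 20.1 × 390/(360 + 390) = 10.5 V.
With the supply zeroed, R1 and R2 appear in parallel from the tap: R_th = R1‖R2 = (360 × 390)/750.0 = 187 Ω.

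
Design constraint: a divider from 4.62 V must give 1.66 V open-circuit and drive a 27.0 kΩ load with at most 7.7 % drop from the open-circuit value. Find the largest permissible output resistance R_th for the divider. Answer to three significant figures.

Loading drop = R_th/(R_th + R_L) ≤ 0.0770, so R_th ≤ R_L · ε/(1−ε) = 27.0 kΩ × 0.0770/0.9230 = 2.25 kΩ.

R_th ≤ 2.25 kΩ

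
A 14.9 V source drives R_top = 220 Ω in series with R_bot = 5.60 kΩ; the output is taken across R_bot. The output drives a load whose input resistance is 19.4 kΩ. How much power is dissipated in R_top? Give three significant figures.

Total resistance from the source is R_top + (R_bot‖R_L) = 4566 Ω, so I = 14.9/4566 Ω = 3.264 mA.
P = I²·R_top = (3.264 mA)² × 220 Ω = 2.34 mW.

P ≈ 2.34 mW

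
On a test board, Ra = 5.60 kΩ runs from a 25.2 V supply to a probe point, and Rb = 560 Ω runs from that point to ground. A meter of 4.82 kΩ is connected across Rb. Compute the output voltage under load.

V_out ≈ 2.07 V

The load sits in parallel with Rb: Rb‖R_L = (560 × 4820) / (560 + 4820) = 501.7 Ω.
V_out = 25.2 × 501.7 / (5600 + 501.7) = 25.2 × 501.7/6102 = 2.07 V.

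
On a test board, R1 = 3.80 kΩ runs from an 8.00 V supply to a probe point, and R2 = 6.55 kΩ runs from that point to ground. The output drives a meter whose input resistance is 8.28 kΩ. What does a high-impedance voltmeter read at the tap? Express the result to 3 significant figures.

The load sits in parallel with R2: R2‖R_L = (6.55 × 8.28) / (6.55 + 8.28) = 3.657 kΩ.
V_out = 8.00 × 3.657 / (3.80 + 3.657) = 8.00 × 3.657/7.457 = 3.92 V.

V_out ≈ 3.92 V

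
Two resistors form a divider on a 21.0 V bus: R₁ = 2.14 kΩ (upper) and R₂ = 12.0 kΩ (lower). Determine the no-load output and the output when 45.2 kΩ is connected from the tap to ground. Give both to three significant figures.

Unloaded: 17.8 V; loaded: 17.1 V

Open-circuit: V = 21.0 × 12.0/(2.14 + 12.0) = 17.8 V.
With the load, R₂ becomes R₂‖R_L = 9.483 kΩ, so V = 21.0 × 9.483/11.62 = 17.1 V.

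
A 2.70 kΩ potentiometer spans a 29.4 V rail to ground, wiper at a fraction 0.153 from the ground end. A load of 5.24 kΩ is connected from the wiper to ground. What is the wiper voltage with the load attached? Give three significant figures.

The wiper splits the pot into (1−α)R = 2287 Ω above and αR = 413.1 Ω below.
Lower section ‖ load = 382.9 Ω.
V_wiper = 29.4 × 382.9/(2287 + 382.9) = 4.22 V.

V ≈ 4.22 V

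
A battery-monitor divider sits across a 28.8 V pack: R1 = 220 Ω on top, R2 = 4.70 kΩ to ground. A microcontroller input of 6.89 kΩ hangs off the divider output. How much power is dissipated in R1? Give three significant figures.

P ≈ 20.1 mW

Total resistance from the source is R1 + (R2‖R_L) = 3014 Ω, so I = 28.8/3014 Ω = 9.555 mA.
P = I²·R1 = (9.555 mA)² × 220 Ω = 20.1 mW.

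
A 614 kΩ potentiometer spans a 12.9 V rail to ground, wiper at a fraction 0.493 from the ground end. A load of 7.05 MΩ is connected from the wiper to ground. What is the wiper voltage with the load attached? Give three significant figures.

V ≈ 6.22 V

The wiper splits the pot into (1−α)R = 311.3 kΩ above and αR = 302.7 kΩ below.
Lower section ‖ load = 290.2 kΩ.
V_wiper = 12.9 × 290.2/(311.3 + 290.2) = 6.22 V.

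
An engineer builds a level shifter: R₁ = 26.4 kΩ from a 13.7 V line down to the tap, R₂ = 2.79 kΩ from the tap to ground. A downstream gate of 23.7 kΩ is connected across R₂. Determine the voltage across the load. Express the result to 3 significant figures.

V_out ≈ 1.18 V

The load sits in parallel with R₂: R₂‖R_L = (2.79 × 23.7) / (2.79 + 23.7) = 2.496 kΩ.
V_out = 13.7 × 2.496 / (26.4 + 2.496) = 13.7 × 2.496/28.90 = 1.18 V.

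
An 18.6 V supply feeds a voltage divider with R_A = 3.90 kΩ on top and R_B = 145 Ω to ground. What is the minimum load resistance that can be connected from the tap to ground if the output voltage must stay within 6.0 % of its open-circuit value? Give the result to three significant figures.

R_L(min) ≈ 2.19 kΩ

Output resistance R_th = R_A‖R_B = (3900 × 145)/4045 = 139.8 Ω.
The fractional drop is R_th/(R_th + R_L); requiring this ≤ 0.0600 gives R_L ≥ R_th(1/0.0600 − 1) = 139.8 × 15.67 = 2.19 kΩ.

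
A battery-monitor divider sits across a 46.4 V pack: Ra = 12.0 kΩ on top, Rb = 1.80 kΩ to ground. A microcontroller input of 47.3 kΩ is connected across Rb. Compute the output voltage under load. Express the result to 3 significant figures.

The load sits in parallel with Rb: Rb‖R_L = (1.80 × 47.3) / (1.80 + 47.3) = 1.734 kΩ.
V_out = 46.4 × 1.734 / (12.0 + 1.734) = 46.4 × 1.734/13.73 = 5.86 V.

V_out ≈ 5.86 V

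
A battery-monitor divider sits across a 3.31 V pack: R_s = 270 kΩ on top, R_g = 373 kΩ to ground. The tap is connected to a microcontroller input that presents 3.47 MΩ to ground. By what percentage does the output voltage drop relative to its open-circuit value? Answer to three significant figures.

The divider's output (Thévenin) resistance is R_s‖R_g = 156.6 kΩ.
Fractional drop under load = R_th/(R_th + R_L) = 156.6 / (156.6 + 3470) = 0.04319.
So the output falls by 4.32 %.

4.32 %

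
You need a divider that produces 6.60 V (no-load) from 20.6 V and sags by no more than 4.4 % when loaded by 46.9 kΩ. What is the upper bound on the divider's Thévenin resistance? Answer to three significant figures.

Loading drop = R_th/(R_th + R_L) ≤ 0.0440, so R_th ≤ R_L · ε/(1−ε) = 46.9 kΩ × 0.0440/0.9560 = 2.16 kΩ.

R_th ≤ 2.16 kΩ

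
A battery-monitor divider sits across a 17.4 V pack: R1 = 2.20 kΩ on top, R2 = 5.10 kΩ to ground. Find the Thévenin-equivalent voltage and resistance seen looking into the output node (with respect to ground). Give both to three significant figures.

V_th is the open-circuit tap voltage: 17.4 × 5.10/(2.20 + 5.10) = 12.2 V.
With the supply zeroed, R1 and R2 appear in parallel from the tap: R_th = R1‖R2 = (2.20 × 5.10)/7.300 = 1.54 kΩ.

V_th = 12.2 V, R_th = 1.54 kΩ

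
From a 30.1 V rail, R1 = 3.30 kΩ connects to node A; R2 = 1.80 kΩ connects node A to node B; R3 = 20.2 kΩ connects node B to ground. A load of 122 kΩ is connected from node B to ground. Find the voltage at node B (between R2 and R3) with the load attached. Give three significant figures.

At node B, R3 is in parallel with the load: R3‖R_L = 17.33 kΩ.
Below node A the resistance is R2 + (R3‖R_L) = 19.13 kΩ, so V_A = 30.1 × 19.13/22.43 = 25.67 V.
Then V_B = V_A × (R3‖R_L)/(R2 + R3‖R_L) = 25.67 × 17.33/19.13 = 23.3 V.

V ≈ 23.3 V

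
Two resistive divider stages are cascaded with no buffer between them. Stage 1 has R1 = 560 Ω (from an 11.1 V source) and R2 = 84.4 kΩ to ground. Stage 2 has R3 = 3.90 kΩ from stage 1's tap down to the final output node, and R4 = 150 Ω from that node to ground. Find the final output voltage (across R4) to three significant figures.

V_out ≈ 0.359 V

Stage 2 presents R3+R4 = 4050 Ω as a load on stage 1's tap.
Stage 1's lower leg becomes R2‖(R3+R4) = 3865 Ω, so V_mid = 11.1 × 3865/4425 = 9.695 V.
Stage 2 is itself unloaded: V_out = V_mid × R4/(R3+R4) = 9.695 × 150/4050 = 0.359 V.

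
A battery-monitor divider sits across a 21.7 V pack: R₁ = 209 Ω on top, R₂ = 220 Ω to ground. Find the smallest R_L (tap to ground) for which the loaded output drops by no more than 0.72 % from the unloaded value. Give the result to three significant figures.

R_L(min) ≈ 14.8 kΩ

Output resistance R_th = R₁‖R₂ = (209 × 220)/429.0 = 107.2 Ω.
The fractional drop is R_th/(R_th + R_L); requiring this ≤ 0.00720 gives R_L ≥ R_th(1/0.00720 − 1) = 107.2 × 137.9 = 14.8 kΩ.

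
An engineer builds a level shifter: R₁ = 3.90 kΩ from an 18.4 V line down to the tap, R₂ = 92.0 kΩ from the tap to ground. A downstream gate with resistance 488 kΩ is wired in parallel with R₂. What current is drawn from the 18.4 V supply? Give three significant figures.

R₂‖R_L = 77.41 kΩ, so the source sees R₁ + R₂‖R_L = 81.31 kΩ.
I = 18.4 V / 81.31 kΩ = 0.226 mA.

I ≈ 0.226 mA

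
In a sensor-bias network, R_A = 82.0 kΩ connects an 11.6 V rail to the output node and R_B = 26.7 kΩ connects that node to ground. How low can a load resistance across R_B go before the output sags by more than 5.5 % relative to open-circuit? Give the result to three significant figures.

Output resistance R_th = R_A‖R_B = (82.0 × 26.7)/108.7 = 20.14 kΩ.
The fractional drop is R_th/(R_th + R_L); requiring this ≤ 0.0550 gives R_L ≥ R_th(1/0.0550 − 1) = 20.14 × 17.18 = 346 kΩ.

R_L(min) ≈ 346 kΩ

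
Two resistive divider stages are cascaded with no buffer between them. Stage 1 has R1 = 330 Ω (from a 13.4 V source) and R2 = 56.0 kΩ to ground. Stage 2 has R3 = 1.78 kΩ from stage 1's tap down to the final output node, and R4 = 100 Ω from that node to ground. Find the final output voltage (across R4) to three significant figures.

Stage 2 presents R3+R4 = 1880 Ω as a load on stage 1's tap.
Stage 1's lower leg becomes R2‖(R3+R4) = 1819 Ω, so V_mid = 13.4 × 1819/2149 = 11.34 V.
Stage 2 is itself unloaded: V_out = V_mid × R4/(R3+R4) = 11.34 × 100/1880 = 0.603 V.

V_out ≈ 0.603 V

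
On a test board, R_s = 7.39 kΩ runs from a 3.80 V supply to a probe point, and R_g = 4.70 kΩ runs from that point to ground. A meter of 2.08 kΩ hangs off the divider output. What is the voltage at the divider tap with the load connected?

V_out ≈ 0.620 V

The load sits in parallel with R_g: R_g‖R_L = (4.70 × 2.08) / (4.70 + 2.08) = 1.442 kΩ.
V_out = 3.80 × 1.442 / (7.39 + 1.442) = 3.80 × 1.442/8.832 = 0.620 V.
(Unloaded it would have been 1.48 V.)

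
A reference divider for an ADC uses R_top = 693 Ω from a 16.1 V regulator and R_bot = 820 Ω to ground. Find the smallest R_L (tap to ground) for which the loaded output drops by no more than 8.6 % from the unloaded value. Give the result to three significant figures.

R_L(min) ≈ 3.99 kΩ

Output resistance R_th = R_top‖R_bot = (693 × 820)/1513 = 375.6 Ω.
The fractional drop is R_th/(R_th + R_L); requiring this ≤ 0.0860 gives R_L ≥ R_th(1/0.0860 − 1) = 375.6 × 10.63 = 3.99 kΩ.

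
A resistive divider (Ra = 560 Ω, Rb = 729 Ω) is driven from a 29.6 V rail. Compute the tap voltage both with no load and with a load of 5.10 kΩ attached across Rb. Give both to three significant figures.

Unloaded: 16.7 V; loaded: 15.8 V

Open-circuit: V = 29.6 × 729/(560 + 729) = 16.7 V.
With the load, Rb becomes Rb‖R_L = 637.8 Ω, so V = 29.6 × 637.8/1198 = 15.8 V.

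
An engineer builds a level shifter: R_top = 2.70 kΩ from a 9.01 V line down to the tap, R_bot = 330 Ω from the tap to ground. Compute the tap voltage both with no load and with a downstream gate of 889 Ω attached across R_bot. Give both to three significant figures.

Unloaded: 0.981 V; loaded: 0.737 V

Open-circuit: V = 9.01 × 330/(2700 + 330) = 0.981 V.
With the load, R_bot becomes R_bot‖R_L = 240.7 Ω, so V = 9.01 × 240.7/2941 = 0.737 V.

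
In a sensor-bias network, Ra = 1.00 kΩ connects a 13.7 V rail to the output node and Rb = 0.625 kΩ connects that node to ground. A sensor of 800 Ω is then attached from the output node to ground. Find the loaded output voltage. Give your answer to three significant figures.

The load sits in parallel with Rb: Rb‖R_L = (625 × 800) / (625 + 800) = 350.9 Ω.
V_out = 13.7 × 350.9 / (1000 + 350.9) = 13.7 × 350.9/1351 = 3.56 V.
(Unloaded it would have been 5.27 V.)

V_out ≈ 3.56 V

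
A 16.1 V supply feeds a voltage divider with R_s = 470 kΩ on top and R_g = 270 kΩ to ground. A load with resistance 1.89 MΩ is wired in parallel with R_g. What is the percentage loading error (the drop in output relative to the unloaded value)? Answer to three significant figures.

Unloaded V = 16.1 × 270/740.0 = 5.8743 V.
Loaded: R_g‖R_L = 236.2 kΩ, giving V = 16.1 × 236.2/706.2 = 5.3857 V.
Drop = (5.8743 − 5.3857) / 5.8743 = 8.32 %.

8.32 %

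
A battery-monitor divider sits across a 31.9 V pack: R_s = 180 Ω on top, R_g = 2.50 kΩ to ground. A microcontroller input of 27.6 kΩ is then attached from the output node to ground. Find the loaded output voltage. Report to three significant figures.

The load sits in parallel with R_g: R_g‖R_L = (2500 × 27600) / (2500 + 27600) = 2292 Ω.
V_out = 31.9 × 2292 / (180 + 2292) = 31.9 × 2292/2472 = 29.6 V.
(Unloaded it would have been 29.8 V.)

V_out ≈ 29.6 V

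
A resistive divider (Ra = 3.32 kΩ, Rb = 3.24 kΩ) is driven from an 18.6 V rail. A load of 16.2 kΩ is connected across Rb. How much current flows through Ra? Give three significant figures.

Rb‖R_L = 2.700 kΩ, so the source sees Ra + Rb‖R_L = 6.020 kΩ.
I = 18.6 V / 6.020 kΩ = 3.09 mA.

I ≈ 3.09 mA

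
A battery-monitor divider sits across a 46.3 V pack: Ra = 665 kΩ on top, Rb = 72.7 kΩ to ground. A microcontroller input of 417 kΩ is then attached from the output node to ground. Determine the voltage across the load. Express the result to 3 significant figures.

The load sits in parallel with Rb: Rb‖R_L = (72.7 × 417) / (72.7 + 417) = 61.91 kΩ.
V_out = 46.3 × 61.91 / (665 + 61.91) = 46.3 × 61.91/726.9 = 3.94 V.

V_out ≈ 3.94 V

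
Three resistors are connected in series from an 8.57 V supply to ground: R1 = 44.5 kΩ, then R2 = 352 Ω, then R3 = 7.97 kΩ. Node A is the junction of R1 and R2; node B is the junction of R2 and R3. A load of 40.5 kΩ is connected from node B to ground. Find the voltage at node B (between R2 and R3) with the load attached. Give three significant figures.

At node B, R3 is in parallel with the load: R3‖R_L = 6659 Ω.
Below node A the resistance is R2 + (R3‖R_L) = 7011 Ω, so V_A = 8.57 × 7011/51510 = 1.167 V.
Then V_B = V_A × (R3‖R_L)/(R2 + R3‖R_L) = 1.167 × 6659/7011 = 1.11 V.

V ≈ 1.11 V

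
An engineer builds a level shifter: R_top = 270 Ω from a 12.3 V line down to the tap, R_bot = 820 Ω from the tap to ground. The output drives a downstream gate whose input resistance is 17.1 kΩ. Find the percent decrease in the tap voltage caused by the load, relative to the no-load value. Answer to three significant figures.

1.17 %

The divider's output (Thévenin) resistance is R_top‖R_bot = 203.1 Ω.
Fractional drop under load = R_th/(R_th + R_L) = 203.1 / (203.1 + 17100) = 0.01174.
So the output falls by 1.17 %.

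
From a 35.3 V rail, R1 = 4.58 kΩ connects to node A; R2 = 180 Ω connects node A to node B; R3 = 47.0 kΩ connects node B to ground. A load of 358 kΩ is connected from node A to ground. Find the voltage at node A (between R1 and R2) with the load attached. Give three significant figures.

Below node A the series string R2+R3 = 47180 Ω sits in parallel with the 358000 Ω load: 41690 Ω.
V_A = 35.3 × 41690/(4580 + 41690) = 31.8 V.

V ≈ 31.8 V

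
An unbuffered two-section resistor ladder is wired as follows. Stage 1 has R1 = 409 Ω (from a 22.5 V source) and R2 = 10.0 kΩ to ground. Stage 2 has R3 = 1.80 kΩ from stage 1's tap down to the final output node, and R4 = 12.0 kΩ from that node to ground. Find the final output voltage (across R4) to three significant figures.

Stage 2 presents R3+R4 = 13800 Ω as a load on stage 1's tap.
Stage 1's lower leg becomes R2‖(R3+R4) = 5798 Ω, so V_mid = 22.5 × 5798/6207 = 21.02 V.
Stage 2 is itself unloaded: V_out = V_mid × R4/(R3+R4) = 21.02 × 12000/13800 = 18.3 V.

V_out ≈ 18.3 V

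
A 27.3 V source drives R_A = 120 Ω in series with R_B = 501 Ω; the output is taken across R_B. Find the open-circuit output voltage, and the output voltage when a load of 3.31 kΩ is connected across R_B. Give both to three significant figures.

Open-circuit: V = 27.3 × 501/(120 + 501) = 22.0 V.
With the load, R_B becomes R_B‖R_L = 435.1 Ω, so V = 27.3 × 435.1/555.1 = 21.4 V.

Unloaded: 22.0 V; loaded: 21.4 V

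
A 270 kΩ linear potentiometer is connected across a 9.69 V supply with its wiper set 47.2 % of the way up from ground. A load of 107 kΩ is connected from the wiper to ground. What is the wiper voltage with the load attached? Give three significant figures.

The wiper splits the pot into (1−α)R = 142.6 kΩ above and αR = 127.4 kΩ below.
Lower section ‖ load = 58.16 kΩ.
V_wiper = 9.69 × 58.16/(142.6 + 58.16) = 2.81 V.

V ≈ 2.81 V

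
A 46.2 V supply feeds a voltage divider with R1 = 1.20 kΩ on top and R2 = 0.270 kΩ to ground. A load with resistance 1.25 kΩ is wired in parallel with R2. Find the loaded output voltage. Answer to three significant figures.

The load sits in parallel with R2: R2‖R_L = (270 × 1250) / (270 + 1250) = 222.0 Ω.
V_out = 46.2 × 222.0 / (1200 + 222.0) = 46.2 × 222.0/1422 = 7.21 V.
(Unloaded it would have been 8.49 V.)

V_out ≈ 7.21 V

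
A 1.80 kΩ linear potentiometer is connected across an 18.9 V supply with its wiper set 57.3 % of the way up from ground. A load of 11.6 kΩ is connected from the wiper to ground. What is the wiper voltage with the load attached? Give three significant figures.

V ≈ 10.4 V

The wiper splits the pot into (1−α)R = 768.6 Ω above and αR = 1031 Ω below.
Lower section ‖ load = 947.2 Ω.
V_wiper = 18.9 × 947.2/(768.6 + 947.2) = 10.4 V.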